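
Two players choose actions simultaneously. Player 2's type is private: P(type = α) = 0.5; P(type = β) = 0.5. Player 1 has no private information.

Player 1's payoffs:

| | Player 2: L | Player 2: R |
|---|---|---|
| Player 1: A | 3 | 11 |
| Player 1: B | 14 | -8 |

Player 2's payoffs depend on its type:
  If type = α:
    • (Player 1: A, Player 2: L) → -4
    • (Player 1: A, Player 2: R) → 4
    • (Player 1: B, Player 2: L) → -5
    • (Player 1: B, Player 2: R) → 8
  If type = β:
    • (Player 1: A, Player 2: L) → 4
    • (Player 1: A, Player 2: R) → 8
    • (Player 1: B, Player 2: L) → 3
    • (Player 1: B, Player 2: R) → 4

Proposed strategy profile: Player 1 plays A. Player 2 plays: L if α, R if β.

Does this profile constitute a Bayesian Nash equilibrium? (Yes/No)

No

Player 1 plays A: E[A] = 0.5·(3) + 0.5·(11) = 7; E[B] = 3. Best-responding. ✓
Player 2 (type α), facing A: L gives -4, R gives 4. Proposed L is not best — profitable deviation exists. ✗
Player 2 (type β), facing A: L gives 4, R gives 8. Proposed R is best. ✓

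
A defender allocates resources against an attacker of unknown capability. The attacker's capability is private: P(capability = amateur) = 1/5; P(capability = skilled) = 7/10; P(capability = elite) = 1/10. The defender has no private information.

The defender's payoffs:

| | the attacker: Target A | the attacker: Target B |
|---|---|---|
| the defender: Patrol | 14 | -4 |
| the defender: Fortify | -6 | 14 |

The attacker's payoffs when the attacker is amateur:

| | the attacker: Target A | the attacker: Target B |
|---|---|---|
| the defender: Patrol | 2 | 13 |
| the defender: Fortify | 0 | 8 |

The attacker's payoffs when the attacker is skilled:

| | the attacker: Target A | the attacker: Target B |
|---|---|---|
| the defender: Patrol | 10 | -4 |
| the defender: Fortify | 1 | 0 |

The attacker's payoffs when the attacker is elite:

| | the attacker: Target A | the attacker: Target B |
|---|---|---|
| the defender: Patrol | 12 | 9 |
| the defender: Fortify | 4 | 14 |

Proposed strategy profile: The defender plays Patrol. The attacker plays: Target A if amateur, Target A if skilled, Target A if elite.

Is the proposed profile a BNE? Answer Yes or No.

No

A profile is a BNE iff every type of every player is best-responding given beliefs about the other side.
The defender plays Patrol: E[Patrol] = 1/5·(14) + 7/10·(14) + 1/10·(14) = 14; E[Fortify] = -6. Best-responding. ✓
The attacker (capability amateur), facing Patrol: Target A gives 2, Target B gives 13. Proposed Target A is not best — profitable deviation exists. ✗
The attacker (capability skilled), facing Patrol: Target A gives 10, Target B gives -4. Proposed Target A is best. ✓
The attacker (capability elite), facing Patrol: Target A gives 12, Target B gives 9. Proposed Target A is best. ✓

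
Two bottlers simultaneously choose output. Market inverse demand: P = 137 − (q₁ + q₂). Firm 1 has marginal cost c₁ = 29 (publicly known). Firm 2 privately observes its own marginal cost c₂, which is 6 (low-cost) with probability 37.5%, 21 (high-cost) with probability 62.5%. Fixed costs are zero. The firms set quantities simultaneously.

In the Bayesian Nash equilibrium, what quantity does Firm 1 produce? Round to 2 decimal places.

Type-c best response for Firm 2: q₂(c) = (137 − c)/2 − q₁/2.
Firm 1 maximizes expected profit; its first-order condition is 137 − 2q₁ − E[q₂] − 29 = 0.
Substituting E[q₂] and solving: E[c₂] = 15.375, so q₁ = (137 − 2·29 + 15.375)/3 = 31.4583.

31.46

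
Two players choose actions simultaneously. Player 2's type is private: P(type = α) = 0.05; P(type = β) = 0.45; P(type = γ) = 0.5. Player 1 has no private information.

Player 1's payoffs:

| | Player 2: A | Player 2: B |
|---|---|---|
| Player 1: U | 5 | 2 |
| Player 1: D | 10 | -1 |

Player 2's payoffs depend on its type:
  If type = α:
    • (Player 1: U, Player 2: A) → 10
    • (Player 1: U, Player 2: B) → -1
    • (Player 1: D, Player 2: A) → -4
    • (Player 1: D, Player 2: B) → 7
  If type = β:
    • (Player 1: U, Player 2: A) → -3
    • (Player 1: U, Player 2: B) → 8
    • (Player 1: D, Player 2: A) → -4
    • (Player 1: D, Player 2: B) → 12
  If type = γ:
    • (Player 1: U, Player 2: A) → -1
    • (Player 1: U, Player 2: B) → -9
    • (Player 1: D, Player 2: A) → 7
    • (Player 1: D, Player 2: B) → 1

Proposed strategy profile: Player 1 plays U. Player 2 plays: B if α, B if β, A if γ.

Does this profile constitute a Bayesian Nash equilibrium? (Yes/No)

A profile is a BNE iff every type of every player is best-responding given beliefs about the other side.
Player 1 plays U: E[U] = 0.05·(2) + 0.45·(2) + 0.5·(5) = 3.5; E[D] = 4.5. Not best-responding. ✗
Player 2 (type α), facing U: A gives 10, B gives -1. Proposed B is not best — profitable deviation exists. ✗
Player 2 (type β), facing U: A gives -3, B gives 8. Proposed B is best. ✓
Player 2 (type γ), facing U: A gives -1, B gives -9. Proposed A is best. ✓

No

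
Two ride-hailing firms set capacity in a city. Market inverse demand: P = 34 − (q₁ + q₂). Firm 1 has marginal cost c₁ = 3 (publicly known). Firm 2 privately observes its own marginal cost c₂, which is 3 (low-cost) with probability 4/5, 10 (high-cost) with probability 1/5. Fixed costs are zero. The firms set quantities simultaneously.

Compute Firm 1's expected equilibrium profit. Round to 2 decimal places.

116.64

Type-c best response for Firm 2: q₂(c) = (34 − c)/2 − q₁/2.
Firm 1 maximizes expected profit; its first-order condition is 34 − 2q₁ − E[q₂] − 3 = 0.
Substituting E[q₂] and solving: E[c₂] = 4.4, so q₁ = (34 − 2·3 + 4.4)/3 = 10.8.
E[P] = 34 − (q₁ + E[q₂]) = 13.8; Firm 1's expected profit = (E[P] − 3)·q₁ = (13.8 − 3)·10.8 = 116.64.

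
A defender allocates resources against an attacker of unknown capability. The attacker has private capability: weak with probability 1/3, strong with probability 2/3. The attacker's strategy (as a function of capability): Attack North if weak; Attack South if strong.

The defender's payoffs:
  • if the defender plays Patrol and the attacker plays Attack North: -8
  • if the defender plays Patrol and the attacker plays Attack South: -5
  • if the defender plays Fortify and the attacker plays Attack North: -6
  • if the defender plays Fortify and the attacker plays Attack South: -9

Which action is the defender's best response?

E[Patrol] = 1/3·(-8) + 2/3·(-5) = -6
E[Fortify] = 1/3·(-6) + 2/3·(-9) = -8
Best response: Patrol (-6 is the largest).

Patrol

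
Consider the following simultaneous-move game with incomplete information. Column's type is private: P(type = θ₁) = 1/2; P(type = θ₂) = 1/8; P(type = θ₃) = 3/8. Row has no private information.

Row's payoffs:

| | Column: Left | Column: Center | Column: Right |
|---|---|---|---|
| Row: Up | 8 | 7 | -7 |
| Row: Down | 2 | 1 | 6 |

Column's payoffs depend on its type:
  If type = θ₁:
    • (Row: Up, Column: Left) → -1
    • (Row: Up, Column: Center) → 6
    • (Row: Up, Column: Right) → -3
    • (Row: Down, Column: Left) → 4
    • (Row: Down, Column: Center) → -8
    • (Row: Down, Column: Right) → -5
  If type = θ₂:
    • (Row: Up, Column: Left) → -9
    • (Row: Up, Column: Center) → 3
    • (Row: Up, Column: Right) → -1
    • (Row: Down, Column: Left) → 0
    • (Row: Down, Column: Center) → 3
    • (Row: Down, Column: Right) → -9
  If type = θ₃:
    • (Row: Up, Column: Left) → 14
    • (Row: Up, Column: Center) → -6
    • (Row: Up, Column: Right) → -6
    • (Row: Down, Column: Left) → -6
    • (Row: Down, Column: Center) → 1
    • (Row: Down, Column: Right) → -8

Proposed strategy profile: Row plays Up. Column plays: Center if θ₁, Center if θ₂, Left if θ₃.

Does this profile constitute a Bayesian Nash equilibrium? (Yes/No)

Yes

Row plays Up: E[Up] = 1/2·(7) + 1/8·(7) + 3/8·(8) = 59/8; E[Down] = 11/8. Best-responding. ✓
Column (type θ₁), facing Up: Left gives -1, Center gives 6, Right gives -3. Proposed Center is best. ✓
Column (type θ₂), facing Up: Left gives -9, Center gives 3, Right gives -1. Proposed Center is best. ✓
Column (type θ₃), facing Up: Left gives 14, Center gives -6, Right gives -6. Proposed Left is best. ✓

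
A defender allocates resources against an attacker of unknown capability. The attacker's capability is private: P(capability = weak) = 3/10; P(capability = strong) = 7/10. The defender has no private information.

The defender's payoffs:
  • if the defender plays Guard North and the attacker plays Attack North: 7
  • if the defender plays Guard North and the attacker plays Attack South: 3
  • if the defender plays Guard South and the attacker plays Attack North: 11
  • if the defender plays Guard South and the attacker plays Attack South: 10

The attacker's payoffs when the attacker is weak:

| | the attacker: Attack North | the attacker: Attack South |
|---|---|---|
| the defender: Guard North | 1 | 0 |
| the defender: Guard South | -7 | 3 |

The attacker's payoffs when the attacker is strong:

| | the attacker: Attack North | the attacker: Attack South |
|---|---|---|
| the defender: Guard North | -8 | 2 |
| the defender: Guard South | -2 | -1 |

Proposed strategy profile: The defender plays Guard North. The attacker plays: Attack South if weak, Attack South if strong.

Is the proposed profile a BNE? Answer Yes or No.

The defender plays Guard North: E[Guard North] = 3/10·(3) + 7/10·(3) = 3; E[Guard South] = 10. Not best-responding. ✗
The attacker (capability weak), facing Guard North: Attack North gives 1, Attack South gives 0. Proposed Attack South is not best — profitable deviation exists. ✗
The attacker (capability strong), facing Guard North: Attack North gives -8, Attack South gives 2. Proposed Attack South is best. ✓

No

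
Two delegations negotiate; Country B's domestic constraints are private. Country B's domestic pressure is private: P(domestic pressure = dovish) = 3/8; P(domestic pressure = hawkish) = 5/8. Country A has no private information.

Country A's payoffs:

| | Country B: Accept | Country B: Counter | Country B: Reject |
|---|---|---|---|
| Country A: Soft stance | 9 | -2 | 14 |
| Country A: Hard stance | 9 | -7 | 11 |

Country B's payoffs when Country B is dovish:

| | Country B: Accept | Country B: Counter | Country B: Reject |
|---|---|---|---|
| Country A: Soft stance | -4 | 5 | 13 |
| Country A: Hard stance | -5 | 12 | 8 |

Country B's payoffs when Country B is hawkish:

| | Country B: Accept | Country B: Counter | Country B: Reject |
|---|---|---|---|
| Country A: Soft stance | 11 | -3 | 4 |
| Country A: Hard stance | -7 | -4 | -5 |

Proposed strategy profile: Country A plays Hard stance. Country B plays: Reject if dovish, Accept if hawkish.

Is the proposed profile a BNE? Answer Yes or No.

No

Country A plays Hard stance: E[Hard stance] = 3/8·(11) + 5/8·(9) = 39/4; E[Soft stance] = 87/8. Not best-responding. ✗
Country B (domestic pressure dovish), facing Hard stance: Accept gives -5, Counter gives 12, Reject gives 8. Proposed Reject is not best — profitable deviation exists. ✗
Country B (domestic pressure hawkish), facing Hard stance: Accept gives -7, Counter gives -4, Reject gives -5. Proposed Accept is not best — profitable deviation exists. ✗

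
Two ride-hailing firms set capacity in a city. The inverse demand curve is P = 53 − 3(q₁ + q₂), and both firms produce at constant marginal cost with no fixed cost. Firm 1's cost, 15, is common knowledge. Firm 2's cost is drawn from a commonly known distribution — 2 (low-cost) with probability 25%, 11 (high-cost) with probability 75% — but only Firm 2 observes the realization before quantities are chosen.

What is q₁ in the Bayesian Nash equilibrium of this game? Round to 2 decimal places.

Type-c best response for Firm 2: q₂(c) = (53 − c)/6 − q₁/2.
Firm 1 maximizes expected profit; its first-order condition is 53 − 6q₁ − 3E[q₂] − 15 = 0.
Substituting E[q₂] and solving: E[c₂] = 8.75, so q₁ = (53 − 2·15 + 8.75)/9 = 3.52778.

3.53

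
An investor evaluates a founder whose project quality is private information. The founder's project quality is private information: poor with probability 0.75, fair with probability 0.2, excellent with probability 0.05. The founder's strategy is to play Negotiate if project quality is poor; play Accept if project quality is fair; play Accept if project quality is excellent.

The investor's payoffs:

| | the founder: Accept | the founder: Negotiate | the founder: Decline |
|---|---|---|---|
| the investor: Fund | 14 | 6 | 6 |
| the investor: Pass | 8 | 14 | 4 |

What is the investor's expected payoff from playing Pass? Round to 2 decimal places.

12.50

Take the expectation over the founder's project quality, weighting each type's action by its prior probability.
E[Pass] = 0.75·14 + 0.2·8 + 0.05·8 = 10.5 + 1.6 + 0.4 = 12.5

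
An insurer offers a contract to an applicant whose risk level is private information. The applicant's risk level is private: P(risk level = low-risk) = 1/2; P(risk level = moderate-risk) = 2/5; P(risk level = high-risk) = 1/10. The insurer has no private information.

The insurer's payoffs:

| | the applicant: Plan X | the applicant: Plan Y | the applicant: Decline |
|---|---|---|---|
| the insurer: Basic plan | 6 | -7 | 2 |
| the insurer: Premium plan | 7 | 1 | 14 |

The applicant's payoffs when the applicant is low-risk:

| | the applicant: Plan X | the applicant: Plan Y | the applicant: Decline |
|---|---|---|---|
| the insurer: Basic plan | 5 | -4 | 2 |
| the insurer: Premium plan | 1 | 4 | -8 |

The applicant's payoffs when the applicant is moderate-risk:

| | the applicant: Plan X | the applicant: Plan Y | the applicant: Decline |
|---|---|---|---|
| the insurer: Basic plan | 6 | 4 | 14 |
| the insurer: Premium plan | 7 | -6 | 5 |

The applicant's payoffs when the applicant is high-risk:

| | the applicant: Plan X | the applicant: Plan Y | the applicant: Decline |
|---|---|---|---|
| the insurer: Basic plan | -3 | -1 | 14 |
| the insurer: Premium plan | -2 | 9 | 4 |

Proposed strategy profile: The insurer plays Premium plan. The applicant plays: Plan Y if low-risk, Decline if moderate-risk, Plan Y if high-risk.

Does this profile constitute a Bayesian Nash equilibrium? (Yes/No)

No

A profile is a BNE iff every type of every player is best-responding given beliefs about the other side.
The insurer plays Premium plan: E[Premium plan] = 1/2·(1) + 2/5·(14) + 1/10·(1) = 31/5; E[Basic plan] = -17/5. Best-responding. ✓
The applicant (risk level low-risk), facing Premium plan: Plan X gives 1, Plan Y gives 4, Decline gives -8. Proposed Plan Y is best. ✓
The applicant (risk level moderate-risk), facing Premium plan: Plan X gives 7, Plan Y gives -6, Decline gives 5. Proposed Decline is not best — profitable deviation exists. ✗
The applicant (risk level high-risk), facing Premium plan: Plan X gives -2, Plan Y gives 9, Decline gives 4. Proposed Plan Y is best. ✓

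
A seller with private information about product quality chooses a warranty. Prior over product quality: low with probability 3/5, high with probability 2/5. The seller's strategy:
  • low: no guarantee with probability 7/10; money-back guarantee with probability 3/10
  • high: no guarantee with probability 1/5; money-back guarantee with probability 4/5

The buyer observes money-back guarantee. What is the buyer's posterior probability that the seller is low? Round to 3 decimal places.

0.360

Apply Bayes' rule using the sender's strategy as the likelihood.
P(money-back guarantee) = (3/5)·(3/10) + (2/5)·(4/5) = 1/2
P(low | money-back guarantee) = ((3/5)·(3/10)) / (1/2) = (9/50) / (1/2) = 9/25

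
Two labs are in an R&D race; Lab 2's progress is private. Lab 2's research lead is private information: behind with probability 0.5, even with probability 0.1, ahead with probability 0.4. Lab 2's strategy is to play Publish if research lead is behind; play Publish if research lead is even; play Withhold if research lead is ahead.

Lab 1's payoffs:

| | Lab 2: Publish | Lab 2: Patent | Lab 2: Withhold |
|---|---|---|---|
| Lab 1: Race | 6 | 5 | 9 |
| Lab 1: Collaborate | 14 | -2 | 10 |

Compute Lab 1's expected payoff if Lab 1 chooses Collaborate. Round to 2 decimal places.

12.40

E[Collaborate] = 0.5·14 + 0.1·14 + 0.4·10 = 7 + 1.4 + 4 = 12.4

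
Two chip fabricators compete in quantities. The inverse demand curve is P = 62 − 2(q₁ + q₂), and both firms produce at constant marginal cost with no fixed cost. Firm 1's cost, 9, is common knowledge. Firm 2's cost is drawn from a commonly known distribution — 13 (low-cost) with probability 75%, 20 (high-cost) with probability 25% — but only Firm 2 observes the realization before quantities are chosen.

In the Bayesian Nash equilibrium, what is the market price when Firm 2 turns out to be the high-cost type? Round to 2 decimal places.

Firm 2 with cost c maximizes (62 − 2(q₁+q₂) − c)·q₂, giving q₂(c) = (62 − c − 2q₁)/4.
E[c₂] = 0.75·13 + 0.25·20 = 14.75
Firm 1's FOC against E[q₂] yields q₁ = (62 − 2·9 + E[c₂])/6 = (62 − 18 + 14.75)/6 = 9.79167.
q₂(high-cost) = 5.60417, so P = 62 − 2·(9.79167 + 5.60417) = 31.2083.

31.21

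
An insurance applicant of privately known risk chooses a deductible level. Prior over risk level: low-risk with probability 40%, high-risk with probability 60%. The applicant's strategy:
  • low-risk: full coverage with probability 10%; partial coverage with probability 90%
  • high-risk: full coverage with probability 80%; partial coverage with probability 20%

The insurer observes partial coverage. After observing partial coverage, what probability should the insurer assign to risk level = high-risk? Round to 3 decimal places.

P(partial coverage) = 0.4·0.9 + 0.6·0.2 = 0.48
P(high-risk | partial coverage) = (0.6·0.2) / 0.48 = 0.12 / 0.48 = 0.25

0.250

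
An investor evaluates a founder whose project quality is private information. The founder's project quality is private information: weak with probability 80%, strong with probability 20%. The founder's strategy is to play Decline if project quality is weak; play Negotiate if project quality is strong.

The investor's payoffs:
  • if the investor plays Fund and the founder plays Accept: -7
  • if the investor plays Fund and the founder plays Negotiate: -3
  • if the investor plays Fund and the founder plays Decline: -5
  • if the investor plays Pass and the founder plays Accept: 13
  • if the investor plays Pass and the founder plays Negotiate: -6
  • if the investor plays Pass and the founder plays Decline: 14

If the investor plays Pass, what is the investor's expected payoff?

10

E[Pass] = 0.8·14 + 0.2·(-6) = 11.2 + (-1.2) = 10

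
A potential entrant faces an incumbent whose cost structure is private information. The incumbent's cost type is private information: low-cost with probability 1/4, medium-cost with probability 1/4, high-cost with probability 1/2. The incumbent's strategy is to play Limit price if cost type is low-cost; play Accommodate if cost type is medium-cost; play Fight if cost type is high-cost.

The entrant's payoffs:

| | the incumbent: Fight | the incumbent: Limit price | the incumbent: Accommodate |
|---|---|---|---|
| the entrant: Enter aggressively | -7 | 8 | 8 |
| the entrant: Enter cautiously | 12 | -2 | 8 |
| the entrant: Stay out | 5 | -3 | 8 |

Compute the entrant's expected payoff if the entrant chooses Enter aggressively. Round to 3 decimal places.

E[Enter aggressively] = 1/4·8 + 1/4·8 + 1/2·(-7) = 2 + 2 + (-7/2) = 1/2

0.500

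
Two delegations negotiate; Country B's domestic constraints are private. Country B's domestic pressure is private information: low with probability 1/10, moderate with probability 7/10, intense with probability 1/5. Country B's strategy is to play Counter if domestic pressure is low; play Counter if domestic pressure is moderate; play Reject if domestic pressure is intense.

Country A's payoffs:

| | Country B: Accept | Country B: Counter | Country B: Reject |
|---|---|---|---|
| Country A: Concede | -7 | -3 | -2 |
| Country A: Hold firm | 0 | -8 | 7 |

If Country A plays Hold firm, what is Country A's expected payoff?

Take the expectation over Country B's domestic pressure, weighting each type's action by its prior probability.
E[Hold firm] = 1/10·(-8) + 7/10·(-8) + 1/5·7 = (-4/5) + (-28/5) + 7/5 = -5

-5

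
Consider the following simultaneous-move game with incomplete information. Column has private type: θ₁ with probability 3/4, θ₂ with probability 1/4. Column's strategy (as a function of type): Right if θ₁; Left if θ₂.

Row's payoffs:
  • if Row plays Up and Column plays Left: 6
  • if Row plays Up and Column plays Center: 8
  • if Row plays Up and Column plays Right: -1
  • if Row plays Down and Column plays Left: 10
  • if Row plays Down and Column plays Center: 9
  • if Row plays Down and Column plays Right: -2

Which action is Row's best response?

Down

E[Up] = 3/4·(-1) + 1/4·(6) = 3/4
E[Down] = 3/4·(-2) + 1/4·(10) = 1
Best response: Down (1 is the largest).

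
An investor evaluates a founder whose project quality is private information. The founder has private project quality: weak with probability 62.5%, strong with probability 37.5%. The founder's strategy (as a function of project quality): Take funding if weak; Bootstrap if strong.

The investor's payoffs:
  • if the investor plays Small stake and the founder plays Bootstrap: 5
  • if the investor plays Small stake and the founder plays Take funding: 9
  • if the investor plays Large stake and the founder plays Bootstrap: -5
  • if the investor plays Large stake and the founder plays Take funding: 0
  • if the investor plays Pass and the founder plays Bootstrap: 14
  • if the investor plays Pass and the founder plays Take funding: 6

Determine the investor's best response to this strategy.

Pass

Compute the investor's expected payoff for each action, taking the expectation over the founder's type.
E[Small stake] = 0.625·(9) + 0.375·(5) = 7.5
E[Large stake] = 0.625·(0) + 0.375·(-5) = -1.875
E[Pass] = 0.625·(6) + 0.375·(14) = 9
Best response: Pass (9 is the largest).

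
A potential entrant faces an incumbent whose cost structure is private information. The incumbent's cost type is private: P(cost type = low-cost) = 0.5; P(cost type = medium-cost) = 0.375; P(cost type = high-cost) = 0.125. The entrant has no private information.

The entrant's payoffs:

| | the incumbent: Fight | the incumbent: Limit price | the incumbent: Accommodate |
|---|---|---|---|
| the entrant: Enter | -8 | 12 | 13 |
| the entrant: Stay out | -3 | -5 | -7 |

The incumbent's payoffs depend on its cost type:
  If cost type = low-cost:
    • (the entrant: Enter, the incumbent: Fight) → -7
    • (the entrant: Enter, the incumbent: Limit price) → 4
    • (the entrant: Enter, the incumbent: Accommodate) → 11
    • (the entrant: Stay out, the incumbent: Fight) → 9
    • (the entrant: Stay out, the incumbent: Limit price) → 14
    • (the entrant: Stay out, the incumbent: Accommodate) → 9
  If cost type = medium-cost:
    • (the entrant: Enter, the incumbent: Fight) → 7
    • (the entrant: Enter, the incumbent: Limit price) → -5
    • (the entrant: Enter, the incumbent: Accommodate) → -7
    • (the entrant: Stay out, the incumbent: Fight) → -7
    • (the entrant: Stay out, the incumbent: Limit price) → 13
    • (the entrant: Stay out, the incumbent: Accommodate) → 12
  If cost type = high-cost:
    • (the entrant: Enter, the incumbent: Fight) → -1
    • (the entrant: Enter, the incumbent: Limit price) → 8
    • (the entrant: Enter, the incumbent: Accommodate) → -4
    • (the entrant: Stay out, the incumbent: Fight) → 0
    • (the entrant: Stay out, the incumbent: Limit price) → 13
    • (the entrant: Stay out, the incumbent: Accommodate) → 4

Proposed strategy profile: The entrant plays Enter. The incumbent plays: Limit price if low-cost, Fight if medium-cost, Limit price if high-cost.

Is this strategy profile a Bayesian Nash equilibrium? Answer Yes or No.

No

A profile is a BNE iff every type of every player is best-responding given beliefs about the other side.
The entrant plays Enter: E[Enter] = 0.5·(12) + 0.375·(-8) + 0.125·(12) = 4.5; E[Stay out] = -4.25. Best-responding. ✓
The incumbent (cost type low-cost), facing Enter: Fight gives -7, Limit price gives 4, Accommodate gives 11. Proposed Limit price is not best — profitable deviation exists. ✗
The incumbent (cost type medium-cost), facing Enter: Fight gives 7, Limit price gives -5, Accommodate gives -7. Proposed Fight is best. ✓
The incumbent (cost type high-cost), facing Enter: Fight gives -1, Limit price gives 8, Accommodate gives -4. Proposed Limit price is best. ✓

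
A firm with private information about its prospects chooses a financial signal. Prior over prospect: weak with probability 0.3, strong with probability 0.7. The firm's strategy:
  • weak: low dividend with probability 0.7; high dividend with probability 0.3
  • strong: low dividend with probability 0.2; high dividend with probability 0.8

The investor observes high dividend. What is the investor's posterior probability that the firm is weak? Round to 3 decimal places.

P(high dividend) = 0.3·0.3 + 0.7·0.8 = 0.65
P(weak | high dividend) = (0.3·0.3) / 0.65 = 0.09 / 0.65 = 0.138462

0.138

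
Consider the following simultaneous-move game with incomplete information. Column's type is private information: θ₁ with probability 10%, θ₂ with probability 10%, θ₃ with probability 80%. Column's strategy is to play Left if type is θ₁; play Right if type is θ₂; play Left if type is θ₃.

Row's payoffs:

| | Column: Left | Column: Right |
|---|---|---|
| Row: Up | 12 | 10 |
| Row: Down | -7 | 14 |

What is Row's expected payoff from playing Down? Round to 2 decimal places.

E[Down] = 0.1·(-7) + 0.1·14 + 0.8·(-7) = (-0.7) + 1.4 + (-5.6) = -4.9

-4.90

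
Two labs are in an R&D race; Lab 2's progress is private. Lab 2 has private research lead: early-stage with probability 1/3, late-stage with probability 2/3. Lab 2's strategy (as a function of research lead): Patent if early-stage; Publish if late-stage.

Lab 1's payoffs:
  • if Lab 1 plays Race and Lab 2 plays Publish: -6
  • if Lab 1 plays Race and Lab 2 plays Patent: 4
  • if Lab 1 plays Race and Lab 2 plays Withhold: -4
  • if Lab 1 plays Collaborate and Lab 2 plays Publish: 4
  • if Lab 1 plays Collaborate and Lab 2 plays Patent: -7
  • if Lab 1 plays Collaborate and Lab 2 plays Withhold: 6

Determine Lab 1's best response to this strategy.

Compute Lab 1's expected payoff for each action, taking the expectation over Lab 2's type.
E[Race] = 1/3·(4) + 2/3·(-6) = -8/3
E[Collaborate] = 1/3·(-7) + 2/3·(4) = 1/3
Best response: Collaborate (1/3 is the largest).

Collaborate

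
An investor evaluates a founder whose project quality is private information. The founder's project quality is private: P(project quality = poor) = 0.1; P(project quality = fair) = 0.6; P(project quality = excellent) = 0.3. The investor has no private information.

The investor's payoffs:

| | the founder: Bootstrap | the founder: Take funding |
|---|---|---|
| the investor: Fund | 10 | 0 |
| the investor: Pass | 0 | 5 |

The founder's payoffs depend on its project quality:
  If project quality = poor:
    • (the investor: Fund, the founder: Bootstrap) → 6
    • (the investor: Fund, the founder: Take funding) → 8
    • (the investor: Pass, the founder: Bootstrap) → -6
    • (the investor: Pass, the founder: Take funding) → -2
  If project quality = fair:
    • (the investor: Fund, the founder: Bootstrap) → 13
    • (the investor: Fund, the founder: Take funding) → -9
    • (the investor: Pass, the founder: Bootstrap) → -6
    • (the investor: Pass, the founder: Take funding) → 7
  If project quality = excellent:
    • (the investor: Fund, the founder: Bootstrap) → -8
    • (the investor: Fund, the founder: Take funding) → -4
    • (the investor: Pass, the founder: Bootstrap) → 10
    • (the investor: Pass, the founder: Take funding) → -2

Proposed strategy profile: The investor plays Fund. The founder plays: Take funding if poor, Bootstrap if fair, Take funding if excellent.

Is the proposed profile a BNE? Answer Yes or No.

Yes

The investor plays Fund: E[Fund] = 0.1·(0) + 0.6·(10) + 0.3·(0) = 6; E[Pass] = 2. Best-responding. ✓
The founder (project quality poor), facing Fund: Bootstrap gives 6, Take funding gives 8. Proposed Take funding is best. ✓
The founder (project quality fair), facing Fund: Bootstrap gives 13, Take funding gives -9. Proposed Bootstrap is best. ✓
The founder (project quality excellent), facing Fund: Bootstrap gives -8, Take funding gives -4. Proposed Take funding is best. ✓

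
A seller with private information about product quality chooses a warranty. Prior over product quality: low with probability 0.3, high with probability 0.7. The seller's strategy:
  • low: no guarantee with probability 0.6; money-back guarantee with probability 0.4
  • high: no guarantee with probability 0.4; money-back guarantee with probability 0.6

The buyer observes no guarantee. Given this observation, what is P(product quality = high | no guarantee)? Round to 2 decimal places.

0.61

P(no guarantee) = 0.3·0.6 + 0.7·0.4 = 0.46
P(high | no guarantee) = (0.7·0.4) / 0.46 = 0.28 / 0.46 = 0.608696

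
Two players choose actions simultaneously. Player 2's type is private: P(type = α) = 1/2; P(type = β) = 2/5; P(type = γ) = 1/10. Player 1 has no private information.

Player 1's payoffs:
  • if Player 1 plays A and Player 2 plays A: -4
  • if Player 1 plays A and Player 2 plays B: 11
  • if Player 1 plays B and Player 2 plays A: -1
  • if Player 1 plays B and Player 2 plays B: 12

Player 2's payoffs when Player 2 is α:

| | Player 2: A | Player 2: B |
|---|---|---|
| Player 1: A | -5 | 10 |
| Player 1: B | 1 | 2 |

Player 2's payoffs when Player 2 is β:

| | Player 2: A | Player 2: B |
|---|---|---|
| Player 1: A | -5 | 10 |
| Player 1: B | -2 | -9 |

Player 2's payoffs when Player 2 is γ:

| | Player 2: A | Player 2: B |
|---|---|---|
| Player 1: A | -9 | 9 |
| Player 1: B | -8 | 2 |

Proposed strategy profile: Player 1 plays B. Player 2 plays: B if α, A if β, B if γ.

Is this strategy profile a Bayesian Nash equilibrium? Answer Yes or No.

Yes

Player 1 plays B: E[B] = 1/2·(12) + 2/5·(-1) + 1/10·(12) = 34/5; E[A] = 5. Best-responding. ✓
Player 2 (type α), facing B: A gives 1, B gives 2. Proposed B is best. ✓
Player 2 (type β), facing B: A gives -2, B gives -9. Proposed A is best. ✓
Player 2 (type γ), facing B: A gives -8, B gives 2. Proposed B is best. ✓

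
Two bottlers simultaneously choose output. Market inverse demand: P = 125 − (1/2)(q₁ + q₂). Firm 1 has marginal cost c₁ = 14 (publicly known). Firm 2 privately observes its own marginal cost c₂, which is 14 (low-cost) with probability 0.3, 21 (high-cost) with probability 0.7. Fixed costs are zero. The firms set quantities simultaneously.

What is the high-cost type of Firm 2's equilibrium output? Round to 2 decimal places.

Each type of Firm 2 best-responds to q₁; Firm 1 best-responds to the expected q₂ over Firm 2's types.
Firm 2 with cost c maximizes (125 − (1/2)(q₁+q₂) − c)·q₂, giving q₂(c) = (125 − c − (1/2)q₁).
E[c₂] = 0.3·14 + 0.7·21 = 18.9
Firm 1's FOC against E[q₂] yields q₁ = (125 − 2·14 + E[c₂])/(3/2) = (125 − 28 + 18.9)/(3/2) = 77.2667.
q₂(high-cost) = (125 − 21 − (1/2)·77.2667) = 65.3667.

65.37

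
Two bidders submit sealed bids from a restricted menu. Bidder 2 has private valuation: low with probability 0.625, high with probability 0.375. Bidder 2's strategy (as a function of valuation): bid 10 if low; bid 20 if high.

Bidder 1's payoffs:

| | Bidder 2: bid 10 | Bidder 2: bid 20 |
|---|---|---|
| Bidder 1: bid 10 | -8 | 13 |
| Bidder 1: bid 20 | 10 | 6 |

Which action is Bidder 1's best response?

bid 20

Compute Bidder 1's expected payoff for each action, taking the expectation over Bidder 2's type.
E[bid 10] = 0.625·(-8) + 0.375·(13) = -0.125
E[bid 20] = 0.625·(10) + 0.375·(6) = 8.5
Best response: bid 20 (8.5 is the largest).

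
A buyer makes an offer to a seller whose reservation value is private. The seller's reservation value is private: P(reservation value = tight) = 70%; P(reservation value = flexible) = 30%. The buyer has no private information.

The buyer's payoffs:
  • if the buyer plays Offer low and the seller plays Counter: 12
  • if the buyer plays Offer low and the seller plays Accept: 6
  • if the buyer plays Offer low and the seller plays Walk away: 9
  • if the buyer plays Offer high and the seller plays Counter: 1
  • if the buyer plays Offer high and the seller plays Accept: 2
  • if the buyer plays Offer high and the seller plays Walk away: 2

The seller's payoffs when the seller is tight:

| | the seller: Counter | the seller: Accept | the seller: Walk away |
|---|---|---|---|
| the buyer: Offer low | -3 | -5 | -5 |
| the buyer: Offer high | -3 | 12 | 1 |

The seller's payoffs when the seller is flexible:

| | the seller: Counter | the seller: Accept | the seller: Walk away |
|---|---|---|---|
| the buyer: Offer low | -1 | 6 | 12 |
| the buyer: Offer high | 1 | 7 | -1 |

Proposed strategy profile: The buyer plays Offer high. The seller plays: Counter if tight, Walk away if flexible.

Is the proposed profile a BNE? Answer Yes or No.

No

The buyer plays Offer high: E[Offer high] = 0.7·(1) + 0.3·(2) = 1.3; E[Offer low] = 11.1. Not best-responding. ✗
The seller (reservation value tight), facing Offer high: Counter gives -3, Accept gives 12, Walk away gives 1. Proposed Counter is not best — profitable deviation exists. ✗
The seller (reservation value flexible), facing Offer high: Counter gives 1, Accept gives 7, Walk away gives -1. Proposed Walk away is not best — profitable deviation exists. ✗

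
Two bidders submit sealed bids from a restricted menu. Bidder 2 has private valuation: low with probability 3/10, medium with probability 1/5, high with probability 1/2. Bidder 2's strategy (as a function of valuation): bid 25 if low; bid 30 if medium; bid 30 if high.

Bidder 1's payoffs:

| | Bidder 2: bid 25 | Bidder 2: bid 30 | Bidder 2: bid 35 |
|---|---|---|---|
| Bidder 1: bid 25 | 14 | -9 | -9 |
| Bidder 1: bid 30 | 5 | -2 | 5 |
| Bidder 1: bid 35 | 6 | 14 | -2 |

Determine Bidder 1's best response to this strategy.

bid 35

Compute Bidder 1's expected payoff for each action, taking the expectation over Bidder 2's type.
E[bid 25] = 3/10·(14) + 1/5·(-9) + 1/2·(-9) = -21/10
E[bid 30] = 3/10·(5) + 1/5·(-2) + 1/2·(-2) = 1/10
E[bid 35] = 3/10·(6) + 1/5·(14) + 1/2·(14) = 58/5
Best response: bid 35 (58/5 is the largest).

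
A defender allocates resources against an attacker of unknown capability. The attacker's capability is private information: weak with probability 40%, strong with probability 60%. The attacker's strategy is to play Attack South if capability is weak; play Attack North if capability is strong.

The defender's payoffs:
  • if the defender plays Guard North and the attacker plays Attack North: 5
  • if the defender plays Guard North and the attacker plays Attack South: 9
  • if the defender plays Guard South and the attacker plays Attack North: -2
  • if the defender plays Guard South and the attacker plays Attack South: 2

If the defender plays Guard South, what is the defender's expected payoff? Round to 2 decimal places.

-0.40

E[Guard South] = 0.4·2 + 0.6·(-2) = 0.8 + (-1.2) = -0.4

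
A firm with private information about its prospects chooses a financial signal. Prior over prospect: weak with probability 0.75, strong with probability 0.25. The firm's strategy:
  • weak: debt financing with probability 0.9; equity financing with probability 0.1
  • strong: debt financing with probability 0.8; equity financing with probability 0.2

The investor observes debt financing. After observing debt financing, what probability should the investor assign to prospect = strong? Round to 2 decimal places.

P(debt financing) = 0.75·0.9 + 0.25·0.8 = 0.875
P(strong | debt financing) = (0.25·0.8) / 0.875 = 0.2 / 0.875 = 0.228571

0.23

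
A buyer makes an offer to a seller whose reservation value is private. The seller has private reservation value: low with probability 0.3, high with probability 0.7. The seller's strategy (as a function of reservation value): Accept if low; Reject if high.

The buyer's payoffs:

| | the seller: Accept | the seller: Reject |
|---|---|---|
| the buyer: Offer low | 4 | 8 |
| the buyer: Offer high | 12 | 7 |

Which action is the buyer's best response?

Compute the buyer's expected payoff for each action, taking the expectation over the seller's type.
E[Offer low] = 0.3·(4) + 0.7·(8) = 6.8
E[Offer high] = 0.3·(12) + 0.7·(7) = 8.5
Best response: Offer high (8.5 is the largest).

Offer high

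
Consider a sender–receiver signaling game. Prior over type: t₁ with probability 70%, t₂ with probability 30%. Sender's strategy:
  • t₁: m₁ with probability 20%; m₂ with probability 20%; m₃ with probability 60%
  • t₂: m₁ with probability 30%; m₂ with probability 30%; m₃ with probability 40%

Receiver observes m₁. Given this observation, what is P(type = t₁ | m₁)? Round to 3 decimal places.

0.609

P(m₁) = 0.7·0.2 + 0.3·0.3 = 0.23
P(t₁ | m₁) = (0.7·0.2) / 0.23 = 0.14 / 0.23 = 0.608696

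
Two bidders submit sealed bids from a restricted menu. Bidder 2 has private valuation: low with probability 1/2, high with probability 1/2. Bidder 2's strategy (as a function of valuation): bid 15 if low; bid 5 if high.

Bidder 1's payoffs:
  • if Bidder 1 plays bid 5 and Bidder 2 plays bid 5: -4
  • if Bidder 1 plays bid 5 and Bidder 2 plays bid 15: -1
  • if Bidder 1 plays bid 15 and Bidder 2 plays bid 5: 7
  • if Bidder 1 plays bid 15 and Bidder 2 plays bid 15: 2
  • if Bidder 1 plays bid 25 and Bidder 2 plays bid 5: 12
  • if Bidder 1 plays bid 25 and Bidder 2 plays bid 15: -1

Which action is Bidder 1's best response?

Compute Bidder 1's expected payoff for each action, taking the expectation over Bidder 2's type.
E[bid 5] = 1/2·(-1) + 1/2·(-4) = -5/2
E[bid 15] = 1/2·(2) + 1/2·(7) = 9/2
E[bid 25] = 1/2·(-1) + 1/2·(12) = 11/2
Best response: bid 25 (11/2 is the largest).

bid 25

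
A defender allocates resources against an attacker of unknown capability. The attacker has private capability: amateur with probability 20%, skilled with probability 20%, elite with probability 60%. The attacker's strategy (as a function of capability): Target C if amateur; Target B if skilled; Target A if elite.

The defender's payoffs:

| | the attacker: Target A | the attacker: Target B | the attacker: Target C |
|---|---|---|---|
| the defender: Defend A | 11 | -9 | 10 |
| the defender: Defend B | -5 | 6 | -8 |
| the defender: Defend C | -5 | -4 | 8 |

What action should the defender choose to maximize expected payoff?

Defend A

E[Defend A] = 0.2·(10) + 0.2·(-9) + 0.6·(11) = 6.8
E[Defend B] = 0.2·(-8) + 0.2·(6) + 0.6·(-5) = -3.4
E[Defend C] = 0.2·(8) + 0.2·(-4) + 0.6·(-5) = -2.2
Best response: Defend A (6.8 is the largest).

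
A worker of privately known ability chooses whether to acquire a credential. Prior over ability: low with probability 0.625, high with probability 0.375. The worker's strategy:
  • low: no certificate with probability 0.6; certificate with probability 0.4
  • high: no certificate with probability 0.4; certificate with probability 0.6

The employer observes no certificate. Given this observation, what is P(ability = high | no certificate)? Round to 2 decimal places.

P(no certificate) = 0.625·0.6 + 0.375·0.4 = 0.525
P(high | no certificate) = (0.375·0.4) / 0.525 = 0.15 / 0.525 = 0.285714

0.29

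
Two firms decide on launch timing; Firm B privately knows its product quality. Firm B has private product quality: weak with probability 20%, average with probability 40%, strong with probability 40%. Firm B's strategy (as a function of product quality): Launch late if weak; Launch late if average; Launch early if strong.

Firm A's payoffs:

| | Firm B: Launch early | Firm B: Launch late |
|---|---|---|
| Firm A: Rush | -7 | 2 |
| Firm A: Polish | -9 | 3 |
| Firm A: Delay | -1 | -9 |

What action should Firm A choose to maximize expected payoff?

Rush

E[Rush] = 0.2·(2) + 0.4·(2) + 0.4·(-7) = -1.6
E[Polish] = 0.2·(3) + 0.4·(3) + 0.4·(-9) = -1.8
E[Delay] = 0.2·(-9) + 0.4·(-9) + 0.4·(-1) = -5.8
Best response: Rush (-1.6 is the largest).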